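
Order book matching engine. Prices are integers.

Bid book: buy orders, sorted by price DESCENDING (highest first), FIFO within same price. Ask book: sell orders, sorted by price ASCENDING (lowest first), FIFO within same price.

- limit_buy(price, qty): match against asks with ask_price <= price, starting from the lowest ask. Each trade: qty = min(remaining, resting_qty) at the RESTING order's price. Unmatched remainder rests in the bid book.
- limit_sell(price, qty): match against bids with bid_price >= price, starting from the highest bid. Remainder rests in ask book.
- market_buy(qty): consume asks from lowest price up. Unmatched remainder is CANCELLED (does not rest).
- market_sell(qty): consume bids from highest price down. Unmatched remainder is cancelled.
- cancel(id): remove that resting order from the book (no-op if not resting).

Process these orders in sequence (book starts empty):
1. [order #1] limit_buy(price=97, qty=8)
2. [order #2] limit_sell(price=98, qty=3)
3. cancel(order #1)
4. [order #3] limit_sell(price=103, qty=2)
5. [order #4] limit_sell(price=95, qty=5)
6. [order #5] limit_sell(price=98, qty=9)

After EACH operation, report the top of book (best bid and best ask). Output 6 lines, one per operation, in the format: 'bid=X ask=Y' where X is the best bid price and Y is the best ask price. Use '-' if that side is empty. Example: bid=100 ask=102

Answer: bid=97 ask=-
bid=97 ask=98
bid=- ask=98
bid=- ask=98
bid=- ask=95
bid=- ask=95

Derivation:
After op 1 [order #1] limit_buy(price=97, qty=8): fills=none; bids=[#1:8@97] asks=[-]
After op 2 [order #2] limit_sell(price=98, qty=3): fills=none; bids=[#1:8@97] asks=[#2:3@98]
After op 3 cancel(order #1): fills=none; bids=[-] asks=[#2:3@98]
After op 4 [order #3] limit_sell(price=103, qty=2): fills=none; bids=[-] asks=[#2:3@98 #3:2@103]
After op 5 [order #4] limit_sell(price=95, qty=5): fills=none; bids=[-] asks=[#4:5@95 #2:3@98 #3:2@103]
After op 6 [order #5] limit_sell(price=98, qty=9): fills=none; bids=[-] asks=[#4:5@95 #2:3@98 #5:9@98 #3:2@103]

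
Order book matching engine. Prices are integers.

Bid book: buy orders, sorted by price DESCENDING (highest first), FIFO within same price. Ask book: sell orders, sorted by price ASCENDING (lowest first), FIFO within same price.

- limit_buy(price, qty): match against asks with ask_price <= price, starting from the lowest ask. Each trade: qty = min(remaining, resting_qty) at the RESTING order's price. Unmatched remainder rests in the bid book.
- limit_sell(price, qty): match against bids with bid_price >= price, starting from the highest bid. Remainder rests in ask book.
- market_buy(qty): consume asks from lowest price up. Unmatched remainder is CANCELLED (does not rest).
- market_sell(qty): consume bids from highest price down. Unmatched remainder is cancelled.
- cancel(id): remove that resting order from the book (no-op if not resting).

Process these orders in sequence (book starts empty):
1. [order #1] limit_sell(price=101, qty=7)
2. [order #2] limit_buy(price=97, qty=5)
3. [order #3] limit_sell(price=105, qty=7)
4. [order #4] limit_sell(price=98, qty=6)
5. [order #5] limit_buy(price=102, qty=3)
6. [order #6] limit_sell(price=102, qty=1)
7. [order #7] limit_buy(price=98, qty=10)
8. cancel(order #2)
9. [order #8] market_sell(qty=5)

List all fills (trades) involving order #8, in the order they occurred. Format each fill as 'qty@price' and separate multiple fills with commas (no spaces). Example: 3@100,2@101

After op 1 [order #1] limit_sell(price=101, qty=7): fills=none; bids=[-] asks=[#1:7@101]
After op 2 [order #2] limit_buy(price=97, qty=5): fills=none; bids=[#2:5@97] asks=[#1:7@101]
After op 3 [order #3] limit_sell(price=105, qty=7): fills=none; bids=[#2:5@97] asks=[#1:7@101 #3:7@105]
After op 4 [order #4] limit_sell(price=98, qty=6): fills=none; bids=[#2:5@97] asks=[#4:6@98 #1:7@101 #3:7@105]
After op 5 [order #5] limit_buy(price=102, qty=3): fills=#5x#4:3@98; bids=[#2:5@97] asks=[#4:3@98 #1:7@101 #3:7@105]
After op 6 [order #6] limit_sell(price=102, qty=1): fills=none; bids=[#2:5@97] asks=[#4:3@98 #1:7@101 #6:1@102 #3:7@105]
After op 7 [order #7] limit_buy(price=98, qty=10): fills=#7x#4:3@98; bids=[#7:7@98 #2:5@97] asks=[#1:7@101 #6:1@102 #3:7@105]
After op 8 cancel(order #2): fills=none; bids=[#7:7@98] asks=[#1:7@101 #6:1@102 #3:7@105]
After op 9 [order #8] market_sell(qty=5): fills=#7x#8:5@98; bids=[#7:2@98] asks=[#1:7@101 #6:1@102 #3:7@105]

Answer: 5@98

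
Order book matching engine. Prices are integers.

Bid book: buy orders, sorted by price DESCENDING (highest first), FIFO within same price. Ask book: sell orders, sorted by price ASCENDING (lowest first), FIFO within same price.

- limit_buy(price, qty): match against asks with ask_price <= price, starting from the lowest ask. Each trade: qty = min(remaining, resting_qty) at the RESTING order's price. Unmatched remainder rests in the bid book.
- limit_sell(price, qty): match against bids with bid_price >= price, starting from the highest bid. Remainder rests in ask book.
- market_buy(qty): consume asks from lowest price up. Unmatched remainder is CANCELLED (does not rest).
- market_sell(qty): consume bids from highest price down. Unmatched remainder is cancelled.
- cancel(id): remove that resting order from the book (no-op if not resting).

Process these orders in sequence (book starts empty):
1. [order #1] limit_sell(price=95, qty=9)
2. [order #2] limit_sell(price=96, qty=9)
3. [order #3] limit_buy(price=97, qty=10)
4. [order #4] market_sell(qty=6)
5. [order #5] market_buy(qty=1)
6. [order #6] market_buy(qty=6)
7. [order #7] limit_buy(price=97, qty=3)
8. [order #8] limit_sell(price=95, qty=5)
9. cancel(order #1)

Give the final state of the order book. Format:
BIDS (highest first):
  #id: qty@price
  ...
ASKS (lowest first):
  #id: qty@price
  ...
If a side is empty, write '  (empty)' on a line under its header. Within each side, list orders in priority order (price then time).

Answer: BIDS (highest first):
  (empty)
ASKS (lowest first):
  #8: 3@95

Derivation:
After op 1 [order #1] limit_sell(price=95, qty=9): fills=none; bids=[-] asks=[#1:9@95]
After op 2 [order #2] limit_sell(price=96, qty=9): fills=none; bids=[-] asks=[#1:9@95 #2:9@96]
After op 3 [order #3] limit_buy(price=97, qty=10): fills=#3x#1:9@95 #3x#2:1@96; bids=[-] asks=[#2:8@96]
After op 4 [order #4] market_sell(qty=6): fills=none; bids=[-] asks=[#2:8@96]
After op 5 [order #5] market_buy(qty=1): fills=#5x#2:1@96; bids=[-] asks=[#2:7@96]
After op 6 [order #6] market_buy(qty=6): fills=#6x#2:6@96; bids=[-] asks=[#2:1@96]
After op 7 [order #7] limit_buy(price=97, qty=3): fills=#7x#2:1@96; bids=[#7:2@97] asks=[-]
After op 8 [order #8] limit_sell(price=95, qty=5): fills=#7x#8:2@97; bids=[-] asks=[#8:3@95]
After op 9 cancel(order #1): fills=none; bids=[-] asks=[#8:3@95]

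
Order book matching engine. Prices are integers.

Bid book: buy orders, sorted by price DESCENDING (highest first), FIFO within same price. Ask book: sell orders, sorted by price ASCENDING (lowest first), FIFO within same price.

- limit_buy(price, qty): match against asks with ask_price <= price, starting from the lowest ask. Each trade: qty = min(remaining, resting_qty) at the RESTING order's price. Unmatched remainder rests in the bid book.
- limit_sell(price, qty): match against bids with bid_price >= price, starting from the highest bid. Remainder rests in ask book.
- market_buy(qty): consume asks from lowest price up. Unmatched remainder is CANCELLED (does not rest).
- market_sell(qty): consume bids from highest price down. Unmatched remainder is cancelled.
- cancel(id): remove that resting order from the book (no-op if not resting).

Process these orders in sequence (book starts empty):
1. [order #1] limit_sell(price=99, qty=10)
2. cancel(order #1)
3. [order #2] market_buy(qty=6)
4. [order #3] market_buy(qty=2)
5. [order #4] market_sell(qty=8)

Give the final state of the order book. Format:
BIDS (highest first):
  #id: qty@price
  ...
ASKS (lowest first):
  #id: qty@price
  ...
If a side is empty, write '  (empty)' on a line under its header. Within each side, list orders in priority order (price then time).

After op 1 [order #1] limit_sell(price=99, qty=10): fills=none; bids=[-] asks=[#1:10@99]
After op 2 cancel(order #1): fills=none; bids=[-] asks=[-]
After op 3 [order #2] market_buy(qty=6): fills=none; bids=[-] asks=[-]
After op 4 [order #3] market_buy(qty=2): fills=none; bids=[-] asks=[-]
After op 5 [order #4] market_sell(qty=8): fills=none; bids=[-] asks=[-]

Answer: BIDS (highest first):
  (empty)
ASKS (lowest first):
  (empty)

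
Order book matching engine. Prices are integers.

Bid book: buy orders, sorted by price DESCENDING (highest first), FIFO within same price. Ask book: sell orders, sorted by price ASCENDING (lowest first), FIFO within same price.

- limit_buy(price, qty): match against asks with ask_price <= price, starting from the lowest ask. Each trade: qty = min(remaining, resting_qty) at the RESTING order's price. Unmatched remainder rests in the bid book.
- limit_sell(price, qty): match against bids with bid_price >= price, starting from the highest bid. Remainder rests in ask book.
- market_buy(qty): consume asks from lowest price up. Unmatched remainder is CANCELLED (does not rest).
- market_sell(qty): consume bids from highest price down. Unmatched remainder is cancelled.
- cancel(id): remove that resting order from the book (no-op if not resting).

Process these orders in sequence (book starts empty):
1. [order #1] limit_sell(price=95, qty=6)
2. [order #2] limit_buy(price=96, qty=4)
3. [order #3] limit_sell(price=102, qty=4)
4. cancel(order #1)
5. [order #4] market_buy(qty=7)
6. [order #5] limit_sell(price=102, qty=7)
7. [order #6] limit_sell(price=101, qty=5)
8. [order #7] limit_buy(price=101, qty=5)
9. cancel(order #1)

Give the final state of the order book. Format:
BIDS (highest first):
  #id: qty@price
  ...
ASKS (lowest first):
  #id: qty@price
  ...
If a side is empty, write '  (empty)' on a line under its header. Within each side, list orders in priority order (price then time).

Answer: BIDS (highest first):
  (empty)
ASKS (lowest first):
  #5: 7@102

Derivation:
After op 1 [order #1] limit_sell(price=95, qty=6): fills=none; bids=[-] asks=[#1:6@95]
After op 2 [order #2] limit_buy(price=96, qty=4): fills=#2x#1:4@95; bids=[-] asks=[#1:2@95]
After op 3 [order #3] limit_sell(price=102, qty=4): fills=none; bids=[-] asks=[#1:2@95 #3:4@102]
After op 4 cancel(order #1): fills=none; bids=[-] asks=[#3:4@102]
After op 5 [order #4] market_buy(qty=7): fills=#4x#3:4@102; bids=[-] asks=[-]
After op 6 [order #5] limit_sell(price=102, qty=7): fills=none; bids=[-] asks=[#5:7@102]
After op 7 [order #6] limit_sell(price=101, qty=5): fills=none; bids=[-] asks=[#6:5@101 #5:7@102]
After op 8 [order #7] limit_buy(price=101, qty=5): fills=#7x#6:5@101; bids=[-] asks=[#5:7@102]
After op 9 cancel(order #1): fills=none; bids=[-] asks=[#5:7@102]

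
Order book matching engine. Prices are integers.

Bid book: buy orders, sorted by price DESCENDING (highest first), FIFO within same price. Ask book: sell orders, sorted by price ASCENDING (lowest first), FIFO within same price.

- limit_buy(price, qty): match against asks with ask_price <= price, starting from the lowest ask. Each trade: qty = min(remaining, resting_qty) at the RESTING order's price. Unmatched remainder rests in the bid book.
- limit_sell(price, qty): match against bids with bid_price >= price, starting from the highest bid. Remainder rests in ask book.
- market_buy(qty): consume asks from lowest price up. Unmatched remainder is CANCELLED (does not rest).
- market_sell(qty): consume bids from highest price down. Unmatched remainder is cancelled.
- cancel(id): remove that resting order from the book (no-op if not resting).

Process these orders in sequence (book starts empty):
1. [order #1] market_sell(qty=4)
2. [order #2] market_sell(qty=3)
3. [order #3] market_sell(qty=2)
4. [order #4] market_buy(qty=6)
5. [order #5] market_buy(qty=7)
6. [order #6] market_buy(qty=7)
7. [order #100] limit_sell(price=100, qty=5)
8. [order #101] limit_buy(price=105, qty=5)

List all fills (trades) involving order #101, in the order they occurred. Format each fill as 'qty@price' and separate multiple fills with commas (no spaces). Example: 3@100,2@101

After op 1 [order #1] market_sell(qty=4): fills=none; bids=[-] asks=[-]
After op 2 [order #2] market_sell(qty=3): fills=none; bids=[-] asks=[-]
After op 3 [order #3] market_sell(qty=2): fills=none; bids=[-] asks=[-]
After op 4 [order #4] market_buy(qty=6): fills=none; bids=[-] asks=[-]
After op 5 [order #5] market_buy(qty=7): fills=none; bids=[-] asks=[-]
After op 6 [order #6] market_buy(qty=7): fills=none; bids=[-] asks=[-]
After op 7 [order #100] limit_sell(price=100, qty=5): fills=none; bids=[-] asks=[#100:5@100]
After op 8 [order #101] limit_buy(price=105, qty=5): fills=#101x#100:5@100; bids=[-] asks=[-]

Answer: 5@100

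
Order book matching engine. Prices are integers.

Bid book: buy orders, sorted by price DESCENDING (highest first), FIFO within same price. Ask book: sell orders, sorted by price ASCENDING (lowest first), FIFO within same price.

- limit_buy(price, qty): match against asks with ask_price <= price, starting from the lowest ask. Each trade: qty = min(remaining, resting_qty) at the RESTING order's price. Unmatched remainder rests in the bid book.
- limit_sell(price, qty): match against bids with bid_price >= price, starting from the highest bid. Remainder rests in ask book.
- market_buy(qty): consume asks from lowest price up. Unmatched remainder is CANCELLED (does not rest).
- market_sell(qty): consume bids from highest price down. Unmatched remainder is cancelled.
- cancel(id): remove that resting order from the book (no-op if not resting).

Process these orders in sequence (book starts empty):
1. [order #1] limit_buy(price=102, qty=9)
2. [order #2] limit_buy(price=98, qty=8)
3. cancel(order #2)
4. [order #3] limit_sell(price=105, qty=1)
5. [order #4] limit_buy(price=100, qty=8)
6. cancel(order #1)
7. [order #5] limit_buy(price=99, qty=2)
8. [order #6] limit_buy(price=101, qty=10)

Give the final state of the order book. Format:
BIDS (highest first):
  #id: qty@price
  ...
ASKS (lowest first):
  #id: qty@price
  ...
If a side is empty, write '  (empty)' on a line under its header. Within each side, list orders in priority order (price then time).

After op 1 [order #1] limit_buy(price=102, qty=9): fills=none; bids=[#1:9@102] asks=[-]
After op 2 [order #2] limit_buy(price=98, qty=8): fills=none; bids=[#1:9@102 #2:8@98] asks=[-]
After op 3 cancel(order #2): fills=none; bids=[#1:9@102] asks=[-]
After op 4 [order #3] limit_sell(price=105, qty=1): fills=none; bids=[#1:9@102] asks=[#3:1@105]
After op 5 [order #4] limit_buy(price=100, qty=8): fills=none; bids=[#1:9@102 #4:8@100] asks=[#3:1@105]
After op 6 cancel(order #1): fills=none; bids=[#4:8@100] asks=[#3:1@105]
After op 7 [order #5] limit_buy(price=99, qty=2): fills=none; bids=[#4:8@100 #5:2@99] asks=[#3:1@105]
After op 8 [order #6] limit_buy(price=101, qty=10): fills=none; bids=[#6:10@101 #4:8@100 #5:2@99] asks=[#3:1@105]

Answer: BIDS (highest first):
  #6: 10@101
  #4: 8@100
  #5: 2@99
ASKS (lowest first):
  #3: 1@105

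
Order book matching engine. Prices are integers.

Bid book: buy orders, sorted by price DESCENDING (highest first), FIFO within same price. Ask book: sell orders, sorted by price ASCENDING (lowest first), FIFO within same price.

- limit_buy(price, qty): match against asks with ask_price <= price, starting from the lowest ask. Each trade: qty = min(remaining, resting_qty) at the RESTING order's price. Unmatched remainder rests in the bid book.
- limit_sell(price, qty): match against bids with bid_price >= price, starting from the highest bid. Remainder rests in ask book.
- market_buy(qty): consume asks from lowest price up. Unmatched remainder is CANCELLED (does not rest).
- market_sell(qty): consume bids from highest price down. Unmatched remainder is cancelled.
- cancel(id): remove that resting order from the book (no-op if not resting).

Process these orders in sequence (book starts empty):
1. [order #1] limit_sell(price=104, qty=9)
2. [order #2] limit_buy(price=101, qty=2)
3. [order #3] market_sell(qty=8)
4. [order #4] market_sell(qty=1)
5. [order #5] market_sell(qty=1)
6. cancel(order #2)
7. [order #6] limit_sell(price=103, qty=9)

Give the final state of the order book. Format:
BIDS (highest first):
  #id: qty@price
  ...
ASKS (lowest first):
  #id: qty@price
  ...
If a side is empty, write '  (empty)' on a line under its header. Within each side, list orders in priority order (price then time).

After op 1 [order #1] limit_sell(price=104, qty=9): fills=none; bids=[-] asks=[#1:9@104]
After op 2 [order #2] limit_buy(price=101, qty=2): fills=none; bids=[#2:2@101] asks=[#1:9@104]
After op 3 [order #3] market_sell(qty=8): fills=#2x#3:2@101; bids=[-] asks=[#1:9@104]
After op 4 [order #4] market_sell(qty=1): fills=none; bids=[-] asks=[#1:9@104]
After op 5 [order #5] market_sell(qty=1): fills=none; bids=[-] asks=[#1:9@104]
After op 6 cancel(order #2): fills=none; bids=[-] asks=[#1:9@104]
After op 7 [order #6] limit_sell(price=103, qty=9): fills=none; bids=[-] asks=[#6:9@103 #1:9@104]

Answer: BIDS (highest first):
  (empty)
ASKS (lowest first):
  #6: 9@103
  #1: 9@104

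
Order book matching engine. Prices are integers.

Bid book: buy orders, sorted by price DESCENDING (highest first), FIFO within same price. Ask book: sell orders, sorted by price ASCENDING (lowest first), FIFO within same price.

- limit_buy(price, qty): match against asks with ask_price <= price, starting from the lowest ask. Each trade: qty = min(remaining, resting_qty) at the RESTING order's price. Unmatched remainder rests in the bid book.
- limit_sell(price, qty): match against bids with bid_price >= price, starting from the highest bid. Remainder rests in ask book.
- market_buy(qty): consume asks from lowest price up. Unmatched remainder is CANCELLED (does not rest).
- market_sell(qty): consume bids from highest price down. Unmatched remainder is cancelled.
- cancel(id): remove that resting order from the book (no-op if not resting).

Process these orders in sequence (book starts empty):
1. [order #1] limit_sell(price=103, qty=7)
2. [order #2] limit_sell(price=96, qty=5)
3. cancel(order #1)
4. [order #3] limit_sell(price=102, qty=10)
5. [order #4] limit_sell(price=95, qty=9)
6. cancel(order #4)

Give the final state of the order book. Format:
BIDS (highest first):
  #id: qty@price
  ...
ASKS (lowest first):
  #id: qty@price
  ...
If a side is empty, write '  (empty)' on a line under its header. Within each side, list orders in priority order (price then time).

After op 1 [order #1] limit_sell(price=103, qty=7): fills=none; bids=[-] asks=[#1:7@103]
After op 2 [order #2] limit_sell(price=96, qty=5): fills=none; bids=[-] asks=[#2:5@96 #1:7@103]
After op 3 cancel(order #1): fills=none; bids=[-] asks=[#2:5@96]
After op 4 [order #3] limit_sell(price=102, qty=10): fills=none; bids=[-] asks=[#2:5@96 #3:10@102]
After op 5 [order #4] limit_sell(price=95, qty=9): fills=none; bids=[-] asks=[#4:9@95 #2:5@96 #3:10@102]
After op 6 cancel(order #4): fills=none; bids=[-] asks=[#2:5@96 #3:10@102]

Answer: BIDS (highest first):
  (empty)
ASKS (lowest first):
  #2: 5@96
  #3: 10@102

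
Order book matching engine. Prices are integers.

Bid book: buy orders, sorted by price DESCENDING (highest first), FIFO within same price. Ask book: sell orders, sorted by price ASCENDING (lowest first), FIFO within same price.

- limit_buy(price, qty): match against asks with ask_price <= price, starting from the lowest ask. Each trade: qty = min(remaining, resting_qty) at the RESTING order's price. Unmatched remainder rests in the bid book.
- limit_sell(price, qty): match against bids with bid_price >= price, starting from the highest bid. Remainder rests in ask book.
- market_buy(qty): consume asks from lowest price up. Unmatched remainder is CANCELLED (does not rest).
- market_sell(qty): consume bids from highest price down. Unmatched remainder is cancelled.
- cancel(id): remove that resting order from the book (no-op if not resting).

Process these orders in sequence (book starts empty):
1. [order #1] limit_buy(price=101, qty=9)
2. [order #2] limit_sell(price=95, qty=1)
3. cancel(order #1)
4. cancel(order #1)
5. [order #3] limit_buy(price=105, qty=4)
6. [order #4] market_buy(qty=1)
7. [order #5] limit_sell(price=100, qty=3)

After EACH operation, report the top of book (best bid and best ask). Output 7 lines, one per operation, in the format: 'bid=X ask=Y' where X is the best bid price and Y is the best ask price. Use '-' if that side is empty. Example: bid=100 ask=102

After op 1 [order #1] limit_buy(price=101, qty=9): fills=none; bids=[#1:9@101] asks=[-]
After op 2 [order #2] limit_sell(price=95, qty=1): fills=#1x#2:1@101; bids=[#1:8@101] asks=[-]
After op 3 cancel(order #1): fills=none; bids=[-] asks=[-]
After op 4 cancel(order #1): fills=none; bids=[-] asks=[-]
After op 5 [order #3] limit_buy(price=105, qty=4): fills=none; bids=[#3:4@105] asks=[-]
After op 6 [order #4] market_buy(qty=1): fills=none; bids=[#3:4@105] asks=[-]
After op 7 [order #5] limit_sell(price=100, qty=3): fills=#3x#5:3@105; bids=[#3:1@105] asks=[-]

Answer: bid=101 ask=-
bid=101 ask=-
bid=- ask=-
bid=- ask=-
bid=105 ask=-
bid=105 ask=-
bid=105 ask=-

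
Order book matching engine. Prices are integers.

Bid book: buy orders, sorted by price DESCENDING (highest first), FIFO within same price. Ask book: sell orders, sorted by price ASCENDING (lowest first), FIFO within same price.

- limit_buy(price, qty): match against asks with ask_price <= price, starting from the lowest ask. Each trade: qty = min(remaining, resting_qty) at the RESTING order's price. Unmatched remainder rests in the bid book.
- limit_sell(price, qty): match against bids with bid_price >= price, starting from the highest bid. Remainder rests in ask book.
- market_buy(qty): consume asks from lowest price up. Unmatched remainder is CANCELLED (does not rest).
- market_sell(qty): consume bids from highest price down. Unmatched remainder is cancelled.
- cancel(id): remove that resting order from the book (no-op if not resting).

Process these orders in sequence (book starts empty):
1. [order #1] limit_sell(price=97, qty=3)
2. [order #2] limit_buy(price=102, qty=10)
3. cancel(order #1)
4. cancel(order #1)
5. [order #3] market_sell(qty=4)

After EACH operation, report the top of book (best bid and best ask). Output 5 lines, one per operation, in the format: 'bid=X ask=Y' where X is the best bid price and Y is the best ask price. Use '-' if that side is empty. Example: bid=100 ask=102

Answer: bid=- ask=97
bid=102 ask=-
bid=102 ask=-
bid=102 ask=-
bid=102 ask=-

Derivation:
After op 1 [order #1] limit_sell(price=97, qty=3): fills=none; bids=[-] asks=[#1:3@97]
After op 2 [order #2] limit_buy(price=102, qty=10): fills=#2x#1:3@97; bids=[#2:7@102] asks=[-]
After op 3 cancel(order #1): fills=none; bids=[#2:7@102] asks=[-]
After op 4 cancel(order #1): fills=none; bids=[#2:7@102] asks=[-]
After op 5 [order #3] market_sell(qty=4): fills=#2x#3:4@102; bids=[#2:3@102] asks=[-]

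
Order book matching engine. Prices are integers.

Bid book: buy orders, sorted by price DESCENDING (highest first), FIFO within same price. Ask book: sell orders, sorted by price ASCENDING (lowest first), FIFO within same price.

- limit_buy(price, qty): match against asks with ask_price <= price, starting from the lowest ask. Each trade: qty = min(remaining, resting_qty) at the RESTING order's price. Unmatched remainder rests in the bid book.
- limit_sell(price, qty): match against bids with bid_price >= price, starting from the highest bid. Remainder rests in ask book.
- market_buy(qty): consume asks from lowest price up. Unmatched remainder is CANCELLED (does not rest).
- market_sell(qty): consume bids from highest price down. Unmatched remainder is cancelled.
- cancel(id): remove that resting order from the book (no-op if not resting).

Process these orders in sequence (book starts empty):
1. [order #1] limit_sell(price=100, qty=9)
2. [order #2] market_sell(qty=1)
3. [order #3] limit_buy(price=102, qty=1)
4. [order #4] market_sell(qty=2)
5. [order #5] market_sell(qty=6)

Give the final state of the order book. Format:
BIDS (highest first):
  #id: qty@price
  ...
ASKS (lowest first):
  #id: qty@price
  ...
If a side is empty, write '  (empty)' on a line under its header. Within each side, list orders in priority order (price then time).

Answer: BIDS (highest first):
  (empty)
ASKS (lowest first):
  #1: 8@100

Derivation:
After op 1 [order #1] limit_sell(price=100, qty=9): fills=none; bids=[-] asks=[#1:9@100]
After op 2 [order #2] market_sell(qty=1): fills=none; bids=[-] asks=[#1:9@100]
After op 3 [order #3] limit_buy(price=102, qty=1): fills=#3x#1:1@100; bids=[-] asks=[#1:8@100]
After op 4 [order #4] market_sell(qty=2): fills=none; bids=[-] asks=[#1:8@100]
After op 5 [order #5] market_sell(qty=6): fills=none; bids=[-] asks=[#1:8@100]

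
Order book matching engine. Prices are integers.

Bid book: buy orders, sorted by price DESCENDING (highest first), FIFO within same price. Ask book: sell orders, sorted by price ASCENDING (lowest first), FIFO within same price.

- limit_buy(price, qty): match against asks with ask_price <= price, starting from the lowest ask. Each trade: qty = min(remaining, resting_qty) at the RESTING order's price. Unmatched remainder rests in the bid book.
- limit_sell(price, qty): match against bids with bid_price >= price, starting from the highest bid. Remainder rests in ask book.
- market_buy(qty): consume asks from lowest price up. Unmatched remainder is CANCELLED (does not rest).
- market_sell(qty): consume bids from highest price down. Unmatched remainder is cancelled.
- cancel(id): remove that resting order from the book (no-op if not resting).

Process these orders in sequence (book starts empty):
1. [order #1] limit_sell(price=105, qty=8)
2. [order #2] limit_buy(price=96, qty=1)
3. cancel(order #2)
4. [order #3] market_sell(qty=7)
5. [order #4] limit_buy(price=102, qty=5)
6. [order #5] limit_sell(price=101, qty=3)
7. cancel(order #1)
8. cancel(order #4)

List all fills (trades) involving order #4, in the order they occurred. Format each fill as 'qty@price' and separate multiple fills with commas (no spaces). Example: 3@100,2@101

After op 1 [order #1] limit_sell(price=105, qty=8): fills=none; bids=[-] asks=[#1:8@105]
After op 2 [order #2] limit_buy(price=96, qty=1): fills=none; bids=[#2:1@96] asks=[#1:8@105]
After op 3 cancel(order #2): fills=none; bids=[-] asks=[#1:8@105]
After op 4 [order #3] market_sell(qty=7): fills=none; bids=[-] asks=[#1:8@105]
After op 5 [order #4] limit_buy(price=102, qty=5): fills=none; bids=[#4:5@102] asks=[#1:8@105]
After op 6 [order #5] limit_sell(price=101, qty=3): fills=#4x#5:3@102; bids=[#4:2@102] asks=[#1:8@105]
After op 7 cancel(order #1): fills=none; bids=[#4:2@102] asks=[-]
After op 8 cancel(order #4): fills=none; bids=[-] asks=[-]

Answer: 3@102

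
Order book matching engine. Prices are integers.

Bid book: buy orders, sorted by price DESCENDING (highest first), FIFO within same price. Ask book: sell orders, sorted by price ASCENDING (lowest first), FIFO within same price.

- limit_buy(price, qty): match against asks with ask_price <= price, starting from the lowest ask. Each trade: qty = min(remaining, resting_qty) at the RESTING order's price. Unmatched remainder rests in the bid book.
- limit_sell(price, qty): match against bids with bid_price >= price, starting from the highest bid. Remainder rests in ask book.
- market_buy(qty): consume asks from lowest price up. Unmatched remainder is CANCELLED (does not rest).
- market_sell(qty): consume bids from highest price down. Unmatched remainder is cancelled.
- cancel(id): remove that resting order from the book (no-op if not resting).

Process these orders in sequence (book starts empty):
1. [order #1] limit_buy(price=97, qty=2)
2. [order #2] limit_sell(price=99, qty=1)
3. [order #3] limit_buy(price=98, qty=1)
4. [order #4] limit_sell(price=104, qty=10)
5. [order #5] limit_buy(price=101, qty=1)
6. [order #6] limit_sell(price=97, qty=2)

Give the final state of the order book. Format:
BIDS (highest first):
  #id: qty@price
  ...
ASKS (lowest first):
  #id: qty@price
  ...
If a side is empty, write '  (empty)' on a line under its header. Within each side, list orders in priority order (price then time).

Answer: BIDS (highest first):
  #1: 1@97
ASKS (lowest first):
  #4: 10@104

Derivation:
After op 1 [order #1] limit_buy(price=97, qty=2): fills=none; bids=[#1:2@97] asks=[-]
After op 2 [order #2] limit_sell(price=99, qty=1): fills=none; bids=[#1:2@97] asks=[#2:1@99]
After op 3 [order #3] limit_buy(price=98, qty=1): fills=none; bids=[#3:1@98 #1:2@97] asks=[#2:1@99]
After op 4 [order #4] limit_sell(price=104, qty=10): fills=none; bids=[#3:1@98 #1:2@97] asks=[#2:1@99 #4:10@104]
After op 5 [order #5] limit_buy(price=101, qty=1): fills=#5x#2:1@99; bids=[#3:1@98 #1:2@97] asks=[#4:10@104]
After op 6 [order #6] limit_sell(price=97, qty=2): fills=#3x#6:1@98 #1x#6:1@97; bids=[#1:1@97] asks=[#4:10@104]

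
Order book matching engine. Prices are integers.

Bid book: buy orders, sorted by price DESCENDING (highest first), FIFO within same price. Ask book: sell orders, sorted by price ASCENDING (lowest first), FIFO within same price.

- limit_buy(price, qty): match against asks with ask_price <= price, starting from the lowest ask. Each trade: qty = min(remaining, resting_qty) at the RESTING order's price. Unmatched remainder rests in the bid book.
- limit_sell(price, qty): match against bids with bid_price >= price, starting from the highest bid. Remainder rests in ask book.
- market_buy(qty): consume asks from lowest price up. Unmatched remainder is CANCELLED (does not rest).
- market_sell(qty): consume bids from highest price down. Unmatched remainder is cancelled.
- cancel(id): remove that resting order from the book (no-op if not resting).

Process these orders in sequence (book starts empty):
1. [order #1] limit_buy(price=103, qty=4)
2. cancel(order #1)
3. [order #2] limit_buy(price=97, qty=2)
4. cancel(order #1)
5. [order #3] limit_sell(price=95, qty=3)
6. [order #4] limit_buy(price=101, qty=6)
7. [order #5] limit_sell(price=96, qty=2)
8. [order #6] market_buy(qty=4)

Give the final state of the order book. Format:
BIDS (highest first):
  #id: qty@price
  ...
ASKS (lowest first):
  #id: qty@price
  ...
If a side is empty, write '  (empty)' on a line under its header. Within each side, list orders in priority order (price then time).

Answer: BIDS (highest first):
  #4: 3@101
ASKS (lowest first):
  (empty)

Derivation:
After op 1 [order #1] limit_buy(price=103, qty=4): fills=none; bids=[#1:4@103] asks=[-]
After op 2 cancel(order #1): fills=none; bids=[-] asks=[-]
After op 3 [order #2] limit_buy(price=97, qty=2): fills=none; bids=[#2:2@97] asks=[-]
After op 4 cancel(order #1): fills=none; bids=[#2:2@97] asks=[-]
After op 5 [order #3] limit_sell(price=95, qty=3): fills=#2x#3:2@97; bids=[-] asks=[#3:1@95]
After op 6 [order #4] limit_buy(price=101, qty=6): fills=#4x#3:1@95; bids=[#4:5@101] asks=[-]
After op 7 [order #5] limit_sell(price=96, qty=2): fills=#4x#5:2@101; bids=[#4:3@101] asks=[-]
After op 8 [order #6] market_buy(qty=4): fills=none; bids=[#4:3@101] asks=[-]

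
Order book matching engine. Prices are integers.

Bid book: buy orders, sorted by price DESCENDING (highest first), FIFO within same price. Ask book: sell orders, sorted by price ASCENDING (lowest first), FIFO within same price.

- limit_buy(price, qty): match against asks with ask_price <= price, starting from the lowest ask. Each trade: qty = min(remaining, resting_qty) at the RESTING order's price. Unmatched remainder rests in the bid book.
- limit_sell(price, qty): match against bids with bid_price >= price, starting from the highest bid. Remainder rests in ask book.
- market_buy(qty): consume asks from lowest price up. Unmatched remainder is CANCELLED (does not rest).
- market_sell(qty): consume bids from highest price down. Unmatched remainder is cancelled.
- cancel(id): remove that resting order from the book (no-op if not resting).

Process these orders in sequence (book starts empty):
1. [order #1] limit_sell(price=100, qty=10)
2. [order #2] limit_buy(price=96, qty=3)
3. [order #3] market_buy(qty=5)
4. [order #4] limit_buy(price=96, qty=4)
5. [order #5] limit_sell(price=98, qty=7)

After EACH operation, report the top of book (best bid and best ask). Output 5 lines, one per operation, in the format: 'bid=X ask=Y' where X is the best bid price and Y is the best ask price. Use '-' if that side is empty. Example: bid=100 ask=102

Answer: bid=- ask=100
bid=96 ask=100
bid=96 ask=100
bid=96 ask=100
bid=96 ask=98

Derivation:
After op 1 [order #1] limit_sell(price=100, qty=10): fills=none; bids=[-] asks=[#1:10@100]
After op 2 [order #2] limit_buy(price=96, qty=3): fills=none; bids=[#2:3@96] asks=[#1:10@100]
After op 3 [order #3] market_buy(qty=5): fills=#3x#1:5@100; bids=[#2:3@96] asks=[#1:5@100]
After op 4 [order #4] limit_buy(price=96, qty=4): fills=none; bids=[#2:3@96 #4:4@96] asks=[#1:5@100]
After op 5 [order #5] limit_sell(price=98, qty=7): fills=none; bids=[#2:3@96 #4:4@96] asks=[#5:7@98 #1:5@100]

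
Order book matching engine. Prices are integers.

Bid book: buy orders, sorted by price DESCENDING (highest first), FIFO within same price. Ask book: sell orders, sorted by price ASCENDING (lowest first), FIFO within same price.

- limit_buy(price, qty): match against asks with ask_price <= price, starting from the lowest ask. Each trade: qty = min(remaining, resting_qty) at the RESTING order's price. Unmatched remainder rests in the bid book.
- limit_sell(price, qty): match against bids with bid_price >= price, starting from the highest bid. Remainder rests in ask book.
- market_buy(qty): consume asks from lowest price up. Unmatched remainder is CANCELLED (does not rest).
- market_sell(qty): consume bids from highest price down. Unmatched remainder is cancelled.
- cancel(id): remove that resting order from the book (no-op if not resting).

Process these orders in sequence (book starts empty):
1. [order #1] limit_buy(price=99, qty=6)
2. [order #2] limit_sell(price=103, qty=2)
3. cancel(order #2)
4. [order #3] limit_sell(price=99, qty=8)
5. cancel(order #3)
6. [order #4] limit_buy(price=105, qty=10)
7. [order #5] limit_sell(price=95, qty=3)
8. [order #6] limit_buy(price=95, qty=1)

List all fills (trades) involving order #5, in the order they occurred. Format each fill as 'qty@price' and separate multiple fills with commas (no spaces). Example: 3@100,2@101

Answer: 3@105

Derivation:
After op 1 [order #1] limit_buy(price=99, qty=6): fills=none; bids=[#1:6@99] asks=[-]
After op 2 [order #2] limit_sell(price=103, qty=2): fills=none; bids=[#1:6@99] asks=[#2:2@103]
After op 3 cancel(order #2): fills=none; bids=[#1:6@99] asks=[-]
After op 4 [order #3] limit_sell(price=99, qty=8): fills=#1x#3:6@99; bids=[-] asks=[#3:2@99]
After op 5 cancel(order #3): fills=none; bids=[-] asks=[-]
After op 6 [order #4] limit_buy(price=105, qty=10): fills=none; bids=[#4:10@105] asks=[-]
After op 7 [order #5] limit_sell(price=95, qty=3): fills=#4x#5:3@105; bids=[#4:7@105] asks=[-]
After op 8 [order #6] limit_buy(price=95, qty=1): fills=none; bids=[#4:7@105 #6:1@95] asks=[-]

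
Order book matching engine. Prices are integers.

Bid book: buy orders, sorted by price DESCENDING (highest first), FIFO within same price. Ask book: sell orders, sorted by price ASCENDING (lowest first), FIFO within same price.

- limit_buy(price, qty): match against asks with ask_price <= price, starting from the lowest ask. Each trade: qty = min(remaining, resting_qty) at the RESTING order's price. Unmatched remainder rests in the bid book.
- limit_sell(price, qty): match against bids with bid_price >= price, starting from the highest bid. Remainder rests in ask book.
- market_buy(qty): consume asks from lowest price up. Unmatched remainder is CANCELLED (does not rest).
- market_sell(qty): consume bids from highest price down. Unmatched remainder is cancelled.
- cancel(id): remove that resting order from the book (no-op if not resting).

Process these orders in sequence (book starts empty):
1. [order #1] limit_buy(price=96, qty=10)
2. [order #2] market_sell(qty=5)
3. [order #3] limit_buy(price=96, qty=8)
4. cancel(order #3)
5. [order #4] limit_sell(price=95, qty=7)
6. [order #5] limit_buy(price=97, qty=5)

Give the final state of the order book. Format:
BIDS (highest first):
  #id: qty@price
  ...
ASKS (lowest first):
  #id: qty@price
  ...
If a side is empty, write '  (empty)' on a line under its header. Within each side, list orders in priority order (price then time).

After op 1 [order #1] limit_buy(price=96, qty=10): fills=none; bids=[#1:10@96] asks=[-]
After op 2 [order #2] market_sell(qty=5): fills=#1x#2:5@96; bids=[#1:5@96] asks=[-]
After op 3 [order #3] limit_buy(price=96, qty=8): fills=none; bids=[#1:5@96 #3:8@96] asks=[-]
After op 4 cancel(order #3): fills=none; bids=[#1:5@96] asks=[-]
After op 5 [order #4] limit_sell(price=95, qty=7): fills=#1x#4:5@96; bids=[-] asks=[#4:2@95]
After op 6 [order #5] limit_buy(price=97, qty=5): fills=#5x#4:2@95; bids=[#5:3@97] asks=[-]

Answer: BIDS (highest first):
  #5: 3@97
ASKS (lowest first):
  (empty)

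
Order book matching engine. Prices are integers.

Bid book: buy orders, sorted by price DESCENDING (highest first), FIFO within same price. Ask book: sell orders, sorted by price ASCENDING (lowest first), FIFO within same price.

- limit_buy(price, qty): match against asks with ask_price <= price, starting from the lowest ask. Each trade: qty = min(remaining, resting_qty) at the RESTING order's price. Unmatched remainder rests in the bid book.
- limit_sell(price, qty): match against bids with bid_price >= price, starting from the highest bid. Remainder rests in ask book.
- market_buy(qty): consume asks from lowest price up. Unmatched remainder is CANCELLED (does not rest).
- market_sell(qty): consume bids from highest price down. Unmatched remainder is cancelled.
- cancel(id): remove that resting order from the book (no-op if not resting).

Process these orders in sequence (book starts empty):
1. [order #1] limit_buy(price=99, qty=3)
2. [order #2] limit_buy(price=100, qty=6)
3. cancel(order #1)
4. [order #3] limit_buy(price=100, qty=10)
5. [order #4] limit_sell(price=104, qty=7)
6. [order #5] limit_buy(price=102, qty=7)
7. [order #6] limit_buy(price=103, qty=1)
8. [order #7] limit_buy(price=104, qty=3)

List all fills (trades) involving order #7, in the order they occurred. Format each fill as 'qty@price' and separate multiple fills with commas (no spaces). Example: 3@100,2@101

Answer: 3@104

Derivation:
After op 1 [order #1] limit_buy(price=99, qty=3): fills=none; bids=[#1:3@99] asks=[-]
After op 2 [order #2] limit_buy(price=100, qty=6): fills=none; bids=[#2:6@100 #1:3@99] asks=[-]
After op 3 cancel(order #1): fills=none; bids=[#2:6@100] asks=[-]
After op 4 [order #3] limit_buy(price=100, qty=10): fills=none; bids=[#2:6@100 #3:10@100] asks=[-]
After op 5 [order #4] limit_sell(price=104, qty=7): fills=none; bids=[#2:6@100 #3:10@100] asks=[#4:7@104]
After op 6 [order #5] limit_buy(price=102, qty=7): fills=none; bids=[#5:7@102 #2:6@100 #3:10@100] asks=[#4:7@104]
After op 7 [order #6] limit_buy(price=103, qty=1): fills=none; bids=[#6:1@103 #5:7@102 #2:6@100 #3:10@100] asks=[#4:7@104]
After op 8 [order #7] limit_buy(price=104, qty=3): fills=#7x#4:3@104; bids=[#6:1@103 #5:7@102 #2:6@100 #3:10@100] asks=[#4:4@104]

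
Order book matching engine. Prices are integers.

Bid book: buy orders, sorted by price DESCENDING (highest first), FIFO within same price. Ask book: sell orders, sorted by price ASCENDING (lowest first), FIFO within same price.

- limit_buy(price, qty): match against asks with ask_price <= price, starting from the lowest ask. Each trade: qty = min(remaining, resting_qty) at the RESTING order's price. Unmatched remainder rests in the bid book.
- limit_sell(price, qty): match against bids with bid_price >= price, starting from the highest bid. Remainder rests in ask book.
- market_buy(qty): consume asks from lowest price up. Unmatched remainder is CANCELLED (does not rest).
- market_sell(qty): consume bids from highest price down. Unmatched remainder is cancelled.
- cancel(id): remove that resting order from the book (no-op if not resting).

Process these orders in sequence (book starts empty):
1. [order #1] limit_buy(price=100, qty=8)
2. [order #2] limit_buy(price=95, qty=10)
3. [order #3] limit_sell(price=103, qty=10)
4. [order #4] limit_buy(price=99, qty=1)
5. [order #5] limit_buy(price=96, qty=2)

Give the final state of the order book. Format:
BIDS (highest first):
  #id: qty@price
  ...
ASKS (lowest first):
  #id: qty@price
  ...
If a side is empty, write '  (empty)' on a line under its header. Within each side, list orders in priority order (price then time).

After op 1 [order #1] limit_buy(price=100, qty=8): fills=none; bids=[#1:8@100] asks=[-]
After op 2 [order #2] limit_buy(price=95, qty=10): fills=none; bids=[#1:8@100 #2:10@95] asks=[-]
After op 3 [order #3] limit_sell(price=103, qty=10): fills=none; bids=[#1:8@100 #2:10@95] asks=[#3:10@103]
After op 4 [order #4] limit_buy(price=99, qty=1): fills=none; bids=[#1:8@100 #4:1@99 #2:10@95] asks=[#3:10@103]
After op 5 [order #5] limit_buy(price=96, qty=2): fills=none; bids=[#1:8@100 #4:1@99 #5:2@96 #2:10@95] asks=[#3:10@103]

Answer: BIDS (highest first):
  #1: 8@100
  #4: 1@99
  #5: 2@96
  #2: 10@95
ASKS (lowest first):
  #3: 10@103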